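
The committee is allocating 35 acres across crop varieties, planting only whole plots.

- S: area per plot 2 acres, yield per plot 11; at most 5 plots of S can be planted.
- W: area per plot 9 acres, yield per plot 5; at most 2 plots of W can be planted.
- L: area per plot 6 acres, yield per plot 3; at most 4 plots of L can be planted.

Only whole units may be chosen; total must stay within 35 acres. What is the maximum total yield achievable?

This is a bounded integer knapsack.
S has the best ratio (11/2); taking only S gives at most 5×11 = 55 (stopped by the supply cap of 5).
Mixing does better — 5×S, 2×W, and 1×L: area 34 ≤ 35, yield 5·11 + 2·5 + 1·3 = 68.

68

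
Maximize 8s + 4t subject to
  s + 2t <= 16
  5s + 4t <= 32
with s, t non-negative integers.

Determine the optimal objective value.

48

The continuous relaxation peaks at (6.4, 0) with value 51.20; rounding to a feasible lattice point costs some objective.
(s,t)=(6,0) is feasible, giving 48.
(s,t)=(5,1) is feasible, giving 44.
(s,t)=(5,0) is feasible, giving 40.
The best lattice point is (6,0), giving 48.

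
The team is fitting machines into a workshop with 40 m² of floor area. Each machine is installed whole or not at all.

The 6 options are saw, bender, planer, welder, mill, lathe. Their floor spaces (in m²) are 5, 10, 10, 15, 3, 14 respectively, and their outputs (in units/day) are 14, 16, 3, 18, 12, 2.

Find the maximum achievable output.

60

Take saw, bender, welder, and mill: floor space 5 + 10 + 15 + 3 = 33 ≤ 40, output 14 + 16 + 18 + 12 = 60.
No other feasible combination does better.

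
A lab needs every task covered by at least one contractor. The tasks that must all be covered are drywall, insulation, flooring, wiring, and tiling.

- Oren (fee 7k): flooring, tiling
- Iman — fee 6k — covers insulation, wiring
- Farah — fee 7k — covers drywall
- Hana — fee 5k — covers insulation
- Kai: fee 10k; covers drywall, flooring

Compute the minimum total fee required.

20

This is a weighted set-cover instance.
Choose Oren, Iman, and Farah: together they cover drywall, insulation, flooring, wiring, tiling — every task.
Total fee: 7 + 6 + 7 = 20.
No cover costs less than 20.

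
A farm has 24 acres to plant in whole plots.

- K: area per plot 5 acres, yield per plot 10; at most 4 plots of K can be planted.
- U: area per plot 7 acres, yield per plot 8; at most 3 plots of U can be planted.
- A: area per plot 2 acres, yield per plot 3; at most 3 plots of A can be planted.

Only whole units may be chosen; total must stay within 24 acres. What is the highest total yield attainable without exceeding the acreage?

46

This is a bounded integer knapsack.
Take 4×K and 2×A: area 24 ≤ 24, yield 4·10 + 2·3 = 46.
K has the best ratio (10/5) and is taken to its limit of 4; remaining capacity is filled optimally with the others.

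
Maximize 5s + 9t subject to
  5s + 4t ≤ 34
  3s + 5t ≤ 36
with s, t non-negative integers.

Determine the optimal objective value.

Relaxing integrality, the LP optimum is 64.80 at (s,t) = (0, 7.2), which is not an integer point.
(s,t)=(2,6): 5·2+4·6=34≤34, 3·2+5·6=36≤36, objective 64.
(s,t)=(0,7): 5·0+4·7=28≤34, 3·0+5·7=35≤36, objective 63.
(s,t)=(1,6): 5·1+4·6=29≤34, 3·1+5·6=33≤36, objective 59.
The best lattice point is (2,6), giving 64.

64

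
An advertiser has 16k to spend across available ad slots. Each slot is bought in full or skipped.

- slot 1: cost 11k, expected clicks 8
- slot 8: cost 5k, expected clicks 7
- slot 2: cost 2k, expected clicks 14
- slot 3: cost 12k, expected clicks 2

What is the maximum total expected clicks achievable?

Allowing fractional choices, the relaxed optimum would be about 27.5, but ad slots are indivisible.
slot 8 + slot 2: cost 5 + 2 = 7 ≤ 16, expected clicks 7 + 14 = 21.
slot 2 + slot 3: cost 2 + 12 = 14 ≤ 16, expected clicks 14 + 2 = 16.
slot 1 + slot 2: cost 11 + 2 = 13 ≤ 16, expected clicks 8 + 14 = 22.
Best is slot 1 and slot 2 with total expected clicks 22.

22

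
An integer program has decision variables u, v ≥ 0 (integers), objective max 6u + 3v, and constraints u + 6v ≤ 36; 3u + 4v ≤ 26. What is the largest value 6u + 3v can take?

48

(u,v)=(8,0): 1·8+6·0=8≤36, 3·8+4·0=24≤26, objective 48.
(u,v)=(7,1): 1·7+6·1=13≤36, 3·7+4·1=25≤26, objective 45.
The best lattice point is (8,0), giving 48.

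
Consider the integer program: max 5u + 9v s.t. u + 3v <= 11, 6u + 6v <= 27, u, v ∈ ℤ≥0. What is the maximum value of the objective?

(u,v)=(1,3): 1·1+3·3=10≤11, 6·1+6·3=24≤27, objective 32.
(u,v)=(2,2): 1·2+3·2=8≤11, 6·2+6·2=24≤27, objective 28.
(u,v)=(0,3): 1·0+3·3=9≤11, 6·0+6·3=18≤27, objective 27.
The best lattice point is (1,3), giving 32.

32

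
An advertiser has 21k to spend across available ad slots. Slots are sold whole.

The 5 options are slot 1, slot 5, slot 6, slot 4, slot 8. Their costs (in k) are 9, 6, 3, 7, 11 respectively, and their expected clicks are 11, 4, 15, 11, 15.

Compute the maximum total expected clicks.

41

Take slot 6, slot 4, and slot 8: cost 3 + 7 + 11 = 21 ≤ 21, expected clicks 15 + 11 + 15 = 41.
No other feasible combination does better.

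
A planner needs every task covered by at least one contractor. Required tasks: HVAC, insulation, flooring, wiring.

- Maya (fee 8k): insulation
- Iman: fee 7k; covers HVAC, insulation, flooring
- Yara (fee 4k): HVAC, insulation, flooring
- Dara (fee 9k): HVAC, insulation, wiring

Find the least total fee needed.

13

Choose Yara and Dara: together they cover HVAC, insulation, flooring, wiring — every task.
Total fee: 4 + 9 = 13.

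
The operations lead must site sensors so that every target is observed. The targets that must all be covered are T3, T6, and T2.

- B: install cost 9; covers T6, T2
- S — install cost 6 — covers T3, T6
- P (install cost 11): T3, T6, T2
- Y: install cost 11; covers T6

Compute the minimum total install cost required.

11

The greedy cost-per-new-target heuristic would pick S and B for 15, but a cheaper cover exists.
P alone covers T3, T6, T2 — every target.
Total install cost: 11.
No cover costs less than 11.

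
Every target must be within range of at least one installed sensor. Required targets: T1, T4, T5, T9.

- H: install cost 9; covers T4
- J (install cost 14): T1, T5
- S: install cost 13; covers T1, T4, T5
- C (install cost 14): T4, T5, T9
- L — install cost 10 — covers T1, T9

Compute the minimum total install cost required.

23

Choose S and L: together they cover T1, T4, T5, T9 — every target.
Total install cost: 13 + 10 = 23.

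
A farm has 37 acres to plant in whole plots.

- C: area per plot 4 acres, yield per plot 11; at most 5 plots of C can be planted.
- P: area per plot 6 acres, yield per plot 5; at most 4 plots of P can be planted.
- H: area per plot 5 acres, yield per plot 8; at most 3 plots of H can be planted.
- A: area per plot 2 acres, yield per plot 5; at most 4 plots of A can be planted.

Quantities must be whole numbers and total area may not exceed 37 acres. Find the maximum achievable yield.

86

5×C, 2×H, and 3×A: area 36 ≤ 37, yield 5·11 + 2·8 + 3·5 = 86.
5×C, 3×H, and 1×A: area 37 ≤ 37, yield 5·11 + 3·8 + 1·5 = 84.
Best is 86.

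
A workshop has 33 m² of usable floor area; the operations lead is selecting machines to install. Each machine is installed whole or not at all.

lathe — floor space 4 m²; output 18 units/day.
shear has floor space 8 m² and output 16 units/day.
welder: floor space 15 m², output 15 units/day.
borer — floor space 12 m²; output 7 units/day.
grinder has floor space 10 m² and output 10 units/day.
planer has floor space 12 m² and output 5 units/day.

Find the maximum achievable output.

49

Allowing fractional choices, the relaxed optimum would be about 55.0, but machines are indivisible.
lathe + shear + grinder: floor space 4 + 8 + 10 = 22 ≤ 33, output 18 + 16 + 10 = 44.
lathe + shear + welder: floor space 4 + 8 + 15 = 27 ≤ 33, output 18 + 16 + 15 = 49.
Best is lathe, shear, and welder with total output 49.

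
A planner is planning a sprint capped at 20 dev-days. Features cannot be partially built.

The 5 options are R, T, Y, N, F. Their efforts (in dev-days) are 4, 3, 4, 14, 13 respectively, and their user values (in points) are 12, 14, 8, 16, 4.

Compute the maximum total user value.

34

Allowing fractional choices, the relaxed optimum would be about 44.3, but features are indivisible.
T + N: effort 3 + 14 = 17 ≤ 20, user value 14 + 16 = 30.
R + T + Y: effort 4 + 3 + 4 = 11 ≤ 20, user value 12 + 14 + 8 = 34.
R + T + F: effort 4 + 3 + 13 = 20 ≤ 20, user value 12 + 14 + 4 = 30.
Best is R, T, and Y with total user value 34.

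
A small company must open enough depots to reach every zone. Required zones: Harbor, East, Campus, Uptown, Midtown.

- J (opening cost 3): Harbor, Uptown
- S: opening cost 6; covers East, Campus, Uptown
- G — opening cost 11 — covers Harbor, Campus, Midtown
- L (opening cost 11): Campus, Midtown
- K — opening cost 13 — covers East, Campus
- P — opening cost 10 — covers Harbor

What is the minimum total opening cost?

17

This is a weighted set-cover instance.
The greedy cost-per-new-zone heuristic would pick J, S, and G for 20, but a cheaper cover exists.
Choose S and G: together they cover Harbor, East, Campus, Uptown, Midtown — every zone.
Total opening cost: 6 + 11 = 17.
No cover costs less than 17.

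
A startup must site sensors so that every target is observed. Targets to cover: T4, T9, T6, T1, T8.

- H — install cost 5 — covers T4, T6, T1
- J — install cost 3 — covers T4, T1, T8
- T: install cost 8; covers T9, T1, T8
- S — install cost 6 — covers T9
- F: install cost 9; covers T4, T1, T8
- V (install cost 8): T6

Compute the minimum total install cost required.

13

This is a weighted set-cover instance.
The greedy cost-per-new-target heuristic would pick J, H, and S for 14, but a cheaper cover exists.
Choose H and T: together they cover T4, T9, T6, T1, T8 — every target.
Total install cost: 5 + 8 = 13.
No cover costs less than 13.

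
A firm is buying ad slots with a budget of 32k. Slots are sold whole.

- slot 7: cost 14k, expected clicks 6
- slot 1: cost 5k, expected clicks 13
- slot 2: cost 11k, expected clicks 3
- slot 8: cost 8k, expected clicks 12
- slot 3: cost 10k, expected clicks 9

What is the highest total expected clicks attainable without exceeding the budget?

This is an integer program with binary decision variables.
slot 1 + slot 2 + slot 8: cost 5 + 11 + 8 = 24 ≤ 32, expected clicks 13 + 3 + 12 = 28.
slot 1 + slot 8 + slot 3: cost 5 + 8 + 10 = 23 ≤ 32, expected clicks 13 + 12 + 9 = 34.
slot 7 + slot 1 + slot 8: cost 14 + 5 + 8 = 27 ≤ 32, expected clicks 6 + 13 + 12 = 31.
Best is slot 1, slot 8, and slot 3 with total expected clicks 34.

34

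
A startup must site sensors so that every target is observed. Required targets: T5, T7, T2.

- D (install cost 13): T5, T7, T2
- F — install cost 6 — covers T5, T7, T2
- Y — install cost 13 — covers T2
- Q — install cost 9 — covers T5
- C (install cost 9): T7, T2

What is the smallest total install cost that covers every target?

F alone covers T5, T7, T2 — every target.
Total install cost: 6.
No cover costs less than 6.

6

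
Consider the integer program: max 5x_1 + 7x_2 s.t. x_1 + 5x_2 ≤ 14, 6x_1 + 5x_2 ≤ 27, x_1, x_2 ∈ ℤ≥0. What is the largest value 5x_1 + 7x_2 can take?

Relaxing integrality, the LP optimum is 28.96 at (x_1,x_2) = (2.6, 2.28), which is not an integer point.
(x_1,x_2)=(2,2) is feasible, giving 24.
(x_1,x_2)=(3,1) is feasible, giving 22.
(x_1,x_2)=(1,2) is feasible, giving 19.
The best lattice point is (2,2), giving 24.

24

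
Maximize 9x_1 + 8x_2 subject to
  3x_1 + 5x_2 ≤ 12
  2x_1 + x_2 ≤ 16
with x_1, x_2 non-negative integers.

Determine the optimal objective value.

(x_1,x_2)=(4,0) is feasible, giving 36.
(x_1,x_2)=(3,0) is feasible, giving 27.
The best lattice point is (4,0), giving 36.

36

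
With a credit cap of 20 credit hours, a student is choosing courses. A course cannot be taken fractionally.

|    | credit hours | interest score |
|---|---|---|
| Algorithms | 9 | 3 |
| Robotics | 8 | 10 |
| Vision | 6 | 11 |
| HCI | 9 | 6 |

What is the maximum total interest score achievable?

Allowing fractional choices, the relaxed optimum would be about 25.0, but courses are indivisible.
Vision + HCI: credit hours 6 + 9 = 15 ≤ 20, interest score 11 + 6 = 17.
Robotics + HCI: credit hours 8 + 9 = 17 ≤ 20, interest score 10 + 6 = 16.
Robotics + Vision: credit hours 8 + 6 = 14 ≤ 20, interest score 10 + 11 = 21.
Best is Robotics and Vision with total interest score 21.

21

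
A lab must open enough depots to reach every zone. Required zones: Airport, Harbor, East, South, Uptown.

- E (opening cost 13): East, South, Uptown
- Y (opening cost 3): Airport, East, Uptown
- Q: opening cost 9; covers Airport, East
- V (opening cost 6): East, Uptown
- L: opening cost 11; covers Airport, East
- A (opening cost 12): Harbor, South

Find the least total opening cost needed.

Choose Y and A: together they cover Airport, Harbor, East, South, Uptown — every zone.
Total opening cost: 3 + 12 = 15.
No cover costs less than 15.

15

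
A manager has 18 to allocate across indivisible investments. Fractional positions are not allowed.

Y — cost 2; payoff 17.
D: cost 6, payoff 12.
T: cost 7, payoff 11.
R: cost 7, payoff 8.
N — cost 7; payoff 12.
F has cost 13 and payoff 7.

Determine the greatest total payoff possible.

41

Allowing fractional choices, the relaxed optimum would be about 45.7, but investments are indivisible.
Y + T + N: cost 2 + 7 + 7 = 16 ≤ 18, payoff 17 + 11 + 12 = 40.
Y + D + N: cost 2 + 6 + 7 = 15 ≤ 18, payoff 17 + 12 + 12 = 41.
Y + D + T: cost 2 + 6 + 7 = 15 ≤ 18, payoff 17 + 12 + 11 = 40.
Best is Y, D, and N with total payoff 41.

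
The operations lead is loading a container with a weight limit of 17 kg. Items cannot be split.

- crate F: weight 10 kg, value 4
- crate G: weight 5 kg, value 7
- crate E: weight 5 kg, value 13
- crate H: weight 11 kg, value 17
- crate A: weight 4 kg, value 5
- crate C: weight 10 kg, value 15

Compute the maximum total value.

30

Treat it as a binary knapsack problem.
Allowing fractional choices, the relaxed optimum would be about 31.5, but items are indivisible.
crate G + crate E + crate A: weight 5 + 5 + 4 = 14 ≤ 17, value 7 + 13 + 5 = 25.
crate E + crate H: weight 5 + 11 = 16 ≤ 17, value 13 + 17 = 30.
crate E + crate C: weight 5 + 10 = 15 ≤ 17, value 13 + 15 = 28.
Best is crate E and crate H with total value 30.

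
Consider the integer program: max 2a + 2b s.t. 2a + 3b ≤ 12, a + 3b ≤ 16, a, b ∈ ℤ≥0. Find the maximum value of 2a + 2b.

(a,b)=(6,0): 2·6+3·0=12≤12, 1·6+3·0=6≤16, objective 12.
(a,b)=(5,0): 2·5+3·0=10≤12, 1·5+3·0=5≤16, objective 10.
No feasible integer point exceeds 12.

12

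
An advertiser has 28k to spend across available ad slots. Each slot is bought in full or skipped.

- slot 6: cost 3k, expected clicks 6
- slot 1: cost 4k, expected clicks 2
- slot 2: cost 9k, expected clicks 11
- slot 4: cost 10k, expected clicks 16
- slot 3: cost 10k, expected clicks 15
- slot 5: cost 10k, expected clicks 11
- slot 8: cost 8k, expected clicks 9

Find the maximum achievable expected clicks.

This is a 0-1 knapsack instance.
Allowing fractional choices, the relaxed optimum would be about 43.1, but ad slots are indivisible.
slot 6 + slot 4 + slot 3: cost 3 + 10 + 10 = 23 ≤ 28, expected clicks 6 + 16 + 15 = 37.
slot 6 + slot 1 + slot 4 + slot 3: cost 3 + 4 + 10 + 10 = 27 ≤ 28, expected clicks 6 + 2 + 16 + 15 = 39.
slot 4 + slot 3 + slot 8: cost 10 + 10 + 8 = 28 ≤ 28, expected clicks 16 + 15 + 9 = 40.
Best is slot 4, slot 3, and slot 8 with total expected clicks 40.

40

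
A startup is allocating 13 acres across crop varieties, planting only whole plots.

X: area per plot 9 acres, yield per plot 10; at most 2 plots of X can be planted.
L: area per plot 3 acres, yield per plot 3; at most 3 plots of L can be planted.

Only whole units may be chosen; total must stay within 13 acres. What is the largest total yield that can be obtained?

13

X has the best ratio (10/9); taking only X gives at most 1×10 = 10 (stopped by the area limit).
Mixing does better — 1×X and 1×L: area 12 ≤ 13, yield 1·10 + 1·3 = 13.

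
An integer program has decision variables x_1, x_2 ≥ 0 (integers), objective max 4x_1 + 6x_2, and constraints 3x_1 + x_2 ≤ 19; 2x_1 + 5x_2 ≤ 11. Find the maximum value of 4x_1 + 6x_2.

20

Relaxing integrality, the LP optimum is 22.00 at (x_1,x_2) = (5.5, 0), which is not an integer point.
(x_1,x_2)=(5,0): 3·5+1·0=15≤19, 2·5+5·0=10≤11, objective 20.
(x_1,x_2)=(4,0): 3·4+1·0=12≤19, 2·4+5·0=8≤11, objective 16.
No feasible integer point exceeds 20.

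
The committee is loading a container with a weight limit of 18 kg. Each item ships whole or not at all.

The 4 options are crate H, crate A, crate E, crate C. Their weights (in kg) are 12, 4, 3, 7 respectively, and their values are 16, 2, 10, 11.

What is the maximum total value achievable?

26

Treat it as a binary knapsack problem.
crate A + crate E + crate C: weight 4 + 3 + 7 = 14 ≤ 18, value 2 + 10 + 11 = 23.
crate H + crate E: weight 12 + 3 = 15 ≤ 18, value 16 + 10 = 26.
Best is crate H and crate E with total value 26.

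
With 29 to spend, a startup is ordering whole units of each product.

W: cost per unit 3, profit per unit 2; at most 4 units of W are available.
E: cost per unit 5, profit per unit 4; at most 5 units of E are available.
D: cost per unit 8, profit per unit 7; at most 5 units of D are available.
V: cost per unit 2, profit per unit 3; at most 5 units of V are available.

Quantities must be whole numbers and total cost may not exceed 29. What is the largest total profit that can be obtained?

This is a bounded integer knapsack.
V has the best ratio (3/2); taking only V gives at most 5×3 = 15 (stopped by the supply cap of 5).
Mixing does better — 1×W, 2×D, and 5×V: cost 29 ≤ 29, profit 1·2 + 2·7 + 5·3 = 31.

31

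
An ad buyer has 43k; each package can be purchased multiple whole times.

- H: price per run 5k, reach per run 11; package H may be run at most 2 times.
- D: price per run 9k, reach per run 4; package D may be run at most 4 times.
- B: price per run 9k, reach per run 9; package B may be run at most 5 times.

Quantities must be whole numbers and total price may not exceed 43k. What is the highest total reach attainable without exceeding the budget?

Take 2×H and 3×B: price 37 ≤ 43, reach 2·11 + 3·9 = 49.
H has the best ratio (11/5) and is taken to its limit of 2; remaining capacity is filled optimally with the others.

49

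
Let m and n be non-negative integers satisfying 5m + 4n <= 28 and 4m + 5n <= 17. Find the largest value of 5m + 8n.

(m,n)=(0,3): 5·0+4·3=12≤28, 4·0+5·3=15≤17, objective 24.
(m,n)=(1,2): 5·1+4·2=13≤28, 4·1+5·2=14≤17, objective 21.
(m,n)=(0,2): 5·0+4·2=8≤28, 4·0+5·2=10≤17, objective 16.
Maximum is 24 at (m,n)=(0,3).

24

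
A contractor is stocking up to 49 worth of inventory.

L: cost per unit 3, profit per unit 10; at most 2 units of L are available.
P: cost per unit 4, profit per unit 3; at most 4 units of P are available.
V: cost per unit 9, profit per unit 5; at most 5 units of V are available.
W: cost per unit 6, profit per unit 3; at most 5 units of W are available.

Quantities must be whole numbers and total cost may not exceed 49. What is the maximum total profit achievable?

This is a bounded integer knapsack.
2×L, 4×P, 1×V, and 3×W: cost 49 ≤ 49, profit 2·10 + 4·3 + 1·5 + 3·3 = 46.
2×L, 4×P, and 3×V: cost 49 ≤ 49, profit 2·10 + 4·3 + 3·5 = 47.
Best is 47.

47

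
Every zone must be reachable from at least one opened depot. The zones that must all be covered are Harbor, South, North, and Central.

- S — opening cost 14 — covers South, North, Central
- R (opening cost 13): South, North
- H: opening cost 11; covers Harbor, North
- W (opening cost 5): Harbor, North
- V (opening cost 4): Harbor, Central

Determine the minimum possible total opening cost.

17

The greedy cost-per-new-zone heuristic would pick V, W, and R for 22, but a cheaper cover exists.
Choose R and V: together they cover Harbor, South, North, Central — every zone.
Total opening cost: 13 + 4 = 17.
No cover costs less than 17.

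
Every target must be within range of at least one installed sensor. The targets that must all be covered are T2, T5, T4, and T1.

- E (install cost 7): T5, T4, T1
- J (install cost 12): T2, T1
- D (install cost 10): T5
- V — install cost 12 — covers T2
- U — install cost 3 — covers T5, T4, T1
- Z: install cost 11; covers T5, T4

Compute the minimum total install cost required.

15

This is an integer covering problem.
Choose J and U: together they cover T2, T5, T4, T1 — every target.
Total install cost: 12 + 3 = 15.
No cover costs less than 15.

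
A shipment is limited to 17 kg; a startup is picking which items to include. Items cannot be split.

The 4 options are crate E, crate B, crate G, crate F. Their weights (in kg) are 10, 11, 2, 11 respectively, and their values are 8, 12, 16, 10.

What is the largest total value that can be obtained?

crate B + crate G: weight 11 + 2 = 13 ≤ 17, value 12 + 16 = 28.
crate G + crate F: weight 2 + 11 = 13 ≤ 17, value 16 + 10 = 26.
crate E + crate G: weight 10 + 2 = 12 ≤ 17, value 8 + 16 = 24.
Best is crate B and crate G with total value 28.

28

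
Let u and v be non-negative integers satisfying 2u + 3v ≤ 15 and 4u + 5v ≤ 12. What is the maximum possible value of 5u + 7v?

Relaxing integrality, the LP optimum is 16.80 at (u,v) = (0, 2.4), which is not an integer point.
(u,v)=(3,0): 2·3+3·0=6≤15, 4·3+5·0=12≤12, objective 15.
(u,v)=(0,2): 2·0+3·2=6≤15, 4·0+5·2=10≤12, objective 14.
(u,v)=(1,1): 2·1+3·1=5≤15, 4·1+5·1=9≤12, objective 12.
(u,v)=(2,0): 2·2+3·0=4≤15, 4·2+5·0=8≤12, objective 10.
Maximum is 15 at (u,v)=(3,0).

15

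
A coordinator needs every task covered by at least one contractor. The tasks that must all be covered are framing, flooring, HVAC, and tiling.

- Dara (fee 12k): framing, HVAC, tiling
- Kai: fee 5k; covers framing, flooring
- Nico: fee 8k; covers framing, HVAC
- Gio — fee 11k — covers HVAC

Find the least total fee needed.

Choose Dara and Kai: together they cover framing, flooring, HVAC, tiling — every task.
Total fee: 12 + 5 = 17.
No cover costs less than 17.

17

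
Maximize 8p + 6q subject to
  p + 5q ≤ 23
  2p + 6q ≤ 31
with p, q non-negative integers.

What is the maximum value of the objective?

Relaxing integrality, the LP optimum is 124.00 at (p,q) = (15.5, 0), which is not an integer point.
(p,q)=(15,0): 1·15+5·0=15≤23, 2·15+6·0=30≤31, objective 120.
(p,q)=(14,0): 1·14+5·0=14≤23, 2·14+6·0=28≤31, objective 112.
Maximum is 120 at (p,q)=(15,0).

120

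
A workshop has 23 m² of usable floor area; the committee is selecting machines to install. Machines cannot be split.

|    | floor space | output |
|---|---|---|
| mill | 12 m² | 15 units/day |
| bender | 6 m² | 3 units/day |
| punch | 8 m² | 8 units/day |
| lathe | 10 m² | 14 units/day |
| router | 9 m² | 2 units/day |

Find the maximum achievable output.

This is an integer program with binary decision variables.
punch + lathe: floor space 8 + 10 = 18 ≤ 23, output 8 + 14 = 22.
mill + punch: floor space 12 + 8 = 20 ≤ 23, output 15 + 8 = 23.
mill + lathe: floor space 12 + 10 = 22 ≤ 23, output 15 + 14 = 29.
Best is mill and lathe with total output 29.

29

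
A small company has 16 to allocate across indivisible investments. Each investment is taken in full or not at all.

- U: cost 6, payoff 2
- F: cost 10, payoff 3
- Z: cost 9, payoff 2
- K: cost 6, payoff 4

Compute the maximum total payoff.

7

Allowing fractional choices, the relaxed optimum would be about 7.2, but investments are indivisible.
U + K: cost 6 + 6 = 12 ≤ 16, payoff 2 + 4 = 6.
Z + K: cost 9 + 6 = 15 ≤ 16, payoff 2 + 4 = 6.
F + K: cost 10 + 6 = 16 ≤ 16, payoff 3 + 4 = 7.
Best is F and K with total payoff 7.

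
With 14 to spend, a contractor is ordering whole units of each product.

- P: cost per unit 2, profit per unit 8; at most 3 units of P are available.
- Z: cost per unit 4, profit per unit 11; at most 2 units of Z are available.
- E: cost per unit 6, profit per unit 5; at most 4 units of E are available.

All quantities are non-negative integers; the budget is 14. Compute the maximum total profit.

46

This is a bounded integer knapsack.
2×P and 2×Z: cost 12 ≤ 14, profit 2·8 + 2·11 = 38.
3×P and 2×Z: cost 14 ≤ 14, profit 3·8 + 2·11 = 46.
Best is 46.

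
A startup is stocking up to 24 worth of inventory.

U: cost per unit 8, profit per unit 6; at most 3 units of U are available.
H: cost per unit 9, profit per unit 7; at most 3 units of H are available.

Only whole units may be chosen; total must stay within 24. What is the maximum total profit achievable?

18

3×U: cost 24 ≤ 24, profit 3·6 = 18.
2×H: cost 18 ≤ 24, profit 2·7 = 14.
Best is 18.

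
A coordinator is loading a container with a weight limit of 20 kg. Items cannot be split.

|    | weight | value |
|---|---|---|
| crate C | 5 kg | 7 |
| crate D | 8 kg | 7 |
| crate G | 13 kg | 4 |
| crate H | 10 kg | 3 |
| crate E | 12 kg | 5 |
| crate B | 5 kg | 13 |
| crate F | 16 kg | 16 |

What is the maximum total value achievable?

27

Treat it as a binary knapsack problem.
Allowing fractional choices, the relaxed optimum would be about 30.0, but items are indivisible.
crate C + crate H + crate B: weight 5 + 10 + 5 = 20 ≤ 20, value 7 + 3 + 13 = 23.
crate C + crate D + crate B: weight 5 + 8 + 5 = 18 ≤ 20, value 7 + 7 + 13 = 27.
Best is crate C, crate D, and crate B with total value 27.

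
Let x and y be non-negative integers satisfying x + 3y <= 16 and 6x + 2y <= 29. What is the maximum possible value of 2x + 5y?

Relaxing integrality, the LP optimum is 27.81 at (x,y) = (3.44, 4.19), which is not an integer point.
(x,y)=(1,5): 1·1+3·5=16≤16, 6·1+2·5=16≤29, objective 27.
(x,y)=(3,4): 1·3+3·4=15≤16, 6·3+2·4=26≤29, objective 26.
(x,y)=(0,5): 1·0+3·5=15≤16, 6·0+2·5=10≤29, objective 25.
(x,y)=(2,4): 1·2+3·4=14≤16, 6·2+2·4=20≤29, objective 24.
The best lattice point is (1,5), giving 27.

27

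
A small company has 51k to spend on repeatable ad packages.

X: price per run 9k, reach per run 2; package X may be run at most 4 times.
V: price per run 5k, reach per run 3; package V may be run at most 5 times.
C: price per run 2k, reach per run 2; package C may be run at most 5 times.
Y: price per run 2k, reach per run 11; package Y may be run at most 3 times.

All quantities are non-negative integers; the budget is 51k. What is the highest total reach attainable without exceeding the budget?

Y has the best ratio (11/2); taking only Y gives at most 3×11 = 33 (stopped by the supply cap of 3).
Mixing does better — 1×X, 5×V, 5×C, and 3×Y: price 50 ≤ 51, reach 1·2 + 5·3 + 5·2 + 3·11 = 60.

60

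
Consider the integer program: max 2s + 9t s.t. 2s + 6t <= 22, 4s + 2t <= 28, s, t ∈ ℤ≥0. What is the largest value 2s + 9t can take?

31

Relaxing integrality, the LP optimum is 33.00 at (s,t) = (0, 3.67), which is not an integer point.
(s,t)=(2,3): 2·2+6·3=22≤22, 4·2+2·3=14≤28, objective 31.
(s,t)=(1,3): 2·1+6·3=20≤22, 4·1+2·3=10≤28, objective 29.
(s,t)=(0,3): 2·0+6·3=18≤22, 4·0+2·3=6≤28, objective 27.
(s,t)=(3,2): 2·3+6·2=18≤22, 4·3+2·2=16≤28, objective 24.
Maximum is 31 at (s,t)=(2,3).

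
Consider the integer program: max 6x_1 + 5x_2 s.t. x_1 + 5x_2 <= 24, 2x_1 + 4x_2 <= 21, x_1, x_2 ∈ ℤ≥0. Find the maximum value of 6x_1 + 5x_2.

Relaxing integrality, the LP optimum is 63.00 at (x_1,x_2) = (10.5, 0), which is not an integer point.
(x_1,x_2)=(10,0): 1·10+5·0=10≤24, 2·10+4·0=20≤21, objective 60.
(x_1,x_2)=(9,0): 1·9+5·0=9≤24, 2·9+4·0=18≤21, objective 54.
No feasible integer point exceeds 60.

60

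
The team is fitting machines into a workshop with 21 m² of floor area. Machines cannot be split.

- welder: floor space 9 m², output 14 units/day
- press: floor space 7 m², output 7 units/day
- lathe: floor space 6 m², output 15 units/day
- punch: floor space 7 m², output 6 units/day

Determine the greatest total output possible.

29

Allowing fractional choices, the relaxed optimum would be about 35.0, but machines are indivisible.
press + lathe: floor space 7 + 6 = 13 ≤ 21, output 7 + 15 = 22.
welder + lathe: floor space 9 + 6 = 15 ≤ 21, output 14 + 15 = 29.
press + lathe + punch: floor space 7 + 6 + 7 = 20 ≤ 21, output 7 + 15 + 6 = 28.
Best is welder and lathe with total output 29.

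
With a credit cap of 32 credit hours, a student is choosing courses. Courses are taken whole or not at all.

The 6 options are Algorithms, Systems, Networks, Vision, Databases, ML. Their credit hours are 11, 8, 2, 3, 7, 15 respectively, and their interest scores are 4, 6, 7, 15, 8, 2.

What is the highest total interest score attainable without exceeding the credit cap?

Allowing fractional choices, the relaxed optimum would be about 40.1, but courses are indivisible.
Algorithms + Networks + Vision + Databases: credit hours 11 + 2 + 3 + 7 = 23 ≤ 32, interest score 4 + 7 + 15 + 8 = 34.
Algorithms + Systems + Networks + Vision + Databases: credit hours 11 + 8 + 2 + 3 + 7 = 31 ≤ 32, interest score 4 + 6 + 7 + 15 + 8 = 40.
Systems + Networks + Vision + Databases: credit hours 8 + 2 + 3 + 7 = 20 ≤ 32, interest score 6 + 7 + 15 + 8 = 36.
Best is Algorithms, Systems, Networks, Vision, and Databases with total interest score 40.

40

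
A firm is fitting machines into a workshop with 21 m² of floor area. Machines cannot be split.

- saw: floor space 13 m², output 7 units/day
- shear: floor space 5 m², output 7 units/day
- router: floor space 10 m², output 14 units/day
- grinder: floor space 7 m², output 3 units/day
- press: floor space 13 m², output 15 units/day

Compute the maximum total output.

22

Allowing fractional choices, the relaxed optimum would be about 27.9, but machines are indivisible.
shear + router: floor space 5 + 10 = 15 ≤ 21, output 7 + 14 = 21.
shear + press: floor space 5 + 13 = 18 ≤ 21, output 7 + 15 = 22.
Best is shear and press with total output 22.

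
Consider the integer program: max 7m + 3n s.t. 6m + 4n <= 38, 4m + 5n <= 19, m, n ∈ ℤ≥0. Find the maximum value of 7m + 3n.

28

The continuous relaxation peaks at (4.75, 0) with value 33.25; rounding to a feasible lattice point costs some objective.
(m,n)=(4,0): 6·4+4·0=24≤38, 4·4+5·0=16≤19, objective 28.
(m,n)=(3,1): 6·3+4·1=22≤38, 4·3+5·1=17≤19, objective 24.
Maximum is 28 at (m,n)=(4,0).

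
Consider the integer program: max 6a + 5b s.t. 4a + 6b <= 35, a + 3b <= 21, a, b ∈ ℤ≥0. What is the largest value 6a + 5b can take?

48

Relaxing integrality, the LP optimum is 52.50 at (a,b) = (8.75, 0), which is not an integer point.
(a,b)=(8,0): 4·8+6·0=32≤35, 1·8+3·0=8≤21, objective 48.
(a,b)=(7,1): 4·7+6·1=34≤35, 1·7+3·1=10≤21, objective 47.
The best lattice point is (8,0), giving 48.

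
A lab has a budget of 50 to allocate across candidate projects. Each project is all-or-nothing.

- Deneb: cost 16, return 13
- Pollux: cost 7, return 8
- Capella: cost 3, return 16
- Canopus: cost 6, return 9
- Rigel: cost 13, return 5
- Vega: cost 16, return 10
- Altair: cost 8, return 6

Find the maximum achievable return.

56

Treat it as a binary knapsack problem.
Allowing fractional choices, the relaxed optimum would be about 58.2, but projects are indivisible.
Deneb + Pollux + Capella + Canopus + Vega: cost 16 + 7 + 3 + 6 + 16 = 48 ≤ 50, return 13 + 8 + 16 + 9 + 10 = 56.
Deneb + Pollux + Capella + Vega + Altair: cost 16 + 7 + 3 + 16 + 8 = 50 ≤ 50, return 13 + 8 + 16 + 10 + 6 = 53.
Deneb + Capella + Canopus + Vega + Altair: cost 16 + 3 + 6 + 16 + 8 = 49 ≤ 50, return 13 + 16 + 9 + 10 + 6 = 54.
Best is Deneb, Pollux, Capella, Canopus, and Vega with total return 56.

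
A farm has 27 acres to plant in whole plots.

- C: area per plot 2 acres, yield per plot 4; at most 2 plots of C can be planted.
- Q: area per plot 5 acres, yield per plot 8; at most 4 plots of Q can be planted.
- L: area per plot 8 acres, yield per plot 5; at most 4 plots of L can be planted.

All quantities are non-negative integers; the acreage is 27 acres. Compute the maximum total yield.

This is a bounded integer knapsack.
2×C, 3×Q, and 1×L: area 27 ≤ 27, yield 2·4 + 3·8 + 1·5 = 37.
2×C and 4×Q: area 24 ≤ 27, yield 2·4 + 4·8 = 40.
Best is 40.

40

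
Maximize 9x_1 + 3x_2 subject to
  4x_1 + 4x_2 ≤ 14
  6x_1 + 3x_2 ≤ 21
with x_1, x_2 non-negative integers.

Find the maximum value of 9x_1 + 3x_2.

27

The continuous relaxation peaks at (3.5, 0) with value 31.50; rounding to a feasible lattice point costs some objective.
(x_1,x_2)=(3,0) is feasible, giving 27.
(x_1,x_2)=(2,1) is feasible, giving 21.
(x_1,x_2)=(2,0) is feasible, giving 18.
No feasible integer point exceeds 27.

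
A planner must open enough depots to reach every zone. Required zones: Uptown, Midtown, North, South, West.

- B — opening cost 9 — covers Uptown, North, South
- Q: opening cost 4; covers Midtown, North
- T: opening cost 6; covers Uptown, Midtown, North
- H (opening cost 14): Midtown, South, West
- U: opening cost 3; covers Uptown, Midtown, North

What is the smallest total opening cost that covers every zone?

17

Choose H and U: together they cover Uptown, Midtown, North, South, West — every zone.
Total opening cost: 14 + 3 = 17.
No cover costs less than 17.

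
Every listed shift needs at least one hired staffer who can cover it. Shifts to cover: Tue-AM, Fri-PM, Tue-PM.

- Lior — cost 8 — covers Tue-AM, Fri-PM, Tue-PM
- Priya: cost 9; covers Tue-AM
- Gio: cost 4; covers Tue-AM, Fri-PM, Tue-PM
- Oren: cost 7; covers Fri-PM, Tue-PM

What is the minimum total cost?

Gio alone covers Tue-AM, Fri-PM, Tue-PM — every shift.
Total cost: 4.
No cover costs less than 4.

4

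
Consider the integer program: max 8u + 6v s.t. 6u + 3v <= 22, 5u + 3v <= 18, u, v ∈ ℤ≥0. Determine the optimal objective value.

(u,v)=(0,6): 6·0+3·6=18≤22, 5·0+3·6=18≤18, objective 36.
(u,v)=(0,5): 6·0+3·5=15≤22, 5·0+3·5=15≤18, objective 30.
The best lattice point is (0,6), giving 36.

36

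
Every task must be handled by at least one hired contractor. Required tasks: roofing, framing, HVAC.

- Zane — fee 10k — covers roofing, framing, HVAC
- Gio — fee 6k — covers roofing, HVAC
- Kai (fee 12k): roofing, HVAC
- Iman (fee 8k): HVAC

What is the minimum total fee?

10

This is an integer covering problem.
The greedy cost-per-new-task heuristic would pick Gio and Zane for 16, but a cheaper cover exists.
Zane alone covers roofing, framing, HVAC — every task.
Total fee: 10.
No cover costs less than 10.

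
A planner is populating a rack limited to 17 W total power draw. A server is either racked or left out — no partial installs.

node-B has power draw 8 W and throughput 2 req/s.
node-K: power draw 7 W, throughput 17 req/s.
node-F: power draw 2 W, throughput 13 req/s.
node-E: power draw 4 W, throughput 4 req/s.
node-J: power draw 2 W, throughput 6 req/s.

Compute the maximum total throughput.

40

node-K + node-F + node-E: power draw 7 + 2 + 4 = 13 ≤ 17, throughput 17 + 13 + 4 = 34.
node-K + node-F + node-J: power draw 7 + 2 + 2 = 11 ≤ 17, throughput 17 + 13 + 6 = 36.
node-K + node-F + node-E + node-J: power draw 7 + 2 + 4 + 2 = 15 ≤ 17, throughput 17 + 13 + 4 + 6 = 40.
Best is node-K, node-F, node-E, and node-J with total throughput 40.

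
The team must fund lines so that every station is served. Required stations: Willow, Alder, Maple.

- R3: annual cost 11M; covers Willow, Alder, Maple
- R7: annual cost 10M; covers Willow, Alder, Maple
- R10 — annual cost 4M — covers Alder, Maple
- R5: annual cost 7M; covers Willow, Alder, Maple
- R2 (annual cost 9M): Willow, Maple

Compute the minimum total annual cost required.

7

The greedy cost-per-new-station heuristic would pick R10 and R5 for 11, but a cheaper cover exists.
R5 alone covers Willow, Alder, Maple — every station.
Total annual cost: 7.
No cover costs less than 7.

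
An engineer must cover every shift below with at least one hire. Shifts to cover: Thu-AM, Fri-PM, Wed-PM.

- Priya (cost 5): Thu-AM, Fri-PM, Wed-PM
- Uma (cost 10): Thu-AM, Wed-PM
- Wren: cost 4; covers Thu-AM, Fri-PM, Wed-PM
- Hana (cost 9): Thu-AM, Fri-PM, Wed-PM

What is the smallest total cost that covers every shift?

Wren alone covers Thu-AM, Fri-PM, Wed-PM — every shift.
Total cost: 4.

4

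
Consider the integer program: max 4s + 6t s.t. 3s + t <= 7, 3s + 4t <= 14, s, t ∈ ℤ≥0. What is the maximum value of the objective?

18

The continuous relaxation peaks at (0, 3.5) with value 21.00; rounding to a feasible lattice point costs some objective.
(s,t)=(0,3): 3·0+1·3=3≤7, 3·0+4·3=12≤14, objective 18.
(s,t)=(1,2): 3·1+1·2=5≤7, 3·1+4·2=11≤14, objective 16.
(s,t)=(0,2): 3·0+1·2=2≤7, 3·0+4·2=8≤14, objective 12.
Maximum is 18 at (s,t)=(0,3).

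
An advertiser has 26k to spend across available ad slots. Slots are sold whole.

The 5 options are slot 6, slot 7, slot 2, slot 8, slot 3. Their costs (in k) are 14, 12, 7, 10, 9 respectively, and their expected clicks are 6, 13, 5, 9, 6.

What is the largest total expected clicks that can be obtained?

22

This is an integer program with binary decision variables.
slot 7 + slot 8: cost 12 + 10 = 22 ≤ 26, expected clicks 13 + 9 = 22.
slot 2 + slot 8 + slot 3: cost 7 + 10 + 9 = 26 ≤ 26, expected clicks 5 + 9 + 6 = 20.
Best is slot 7 and slot 8 with total expected clicks 22.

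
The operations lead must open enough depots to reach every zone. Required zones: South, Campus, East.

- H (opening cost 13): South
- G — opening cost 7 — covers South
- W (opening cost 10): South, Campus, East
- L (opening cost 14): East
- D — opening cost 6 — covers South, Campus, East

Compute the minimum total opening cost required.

6

This is a weighted set-cover instance.
D alone covers South, Campus, East — every zone.
Total opening cost: 6.
No cover costs less than 6.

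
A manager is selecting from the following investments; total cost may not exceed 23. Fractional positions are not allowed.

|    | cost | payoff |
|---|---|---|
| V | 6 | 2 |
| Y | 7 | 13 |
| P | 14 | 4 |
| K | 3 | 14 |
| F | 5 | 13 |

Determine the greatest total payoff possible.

42

This is an integer program with binary decision variables.
Take V, Y, K, and F: cost 6 + 7 + 3 + 5 = 21 ≤ 23, payoff 2 + 13 + 14 + 13 = 42.
No other feasible combination does better.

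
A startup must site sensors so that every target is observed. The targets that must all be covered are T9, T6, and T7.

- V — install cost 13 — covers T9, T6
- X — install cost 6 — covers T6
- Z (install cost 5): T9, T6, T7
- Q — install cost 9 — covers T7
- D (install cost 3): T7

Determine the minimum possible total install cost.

5

This is an integer covering problem.
Z alone covers T9, T6, T7 — every target.
Total install cost: 5.
No cover costs less than 5.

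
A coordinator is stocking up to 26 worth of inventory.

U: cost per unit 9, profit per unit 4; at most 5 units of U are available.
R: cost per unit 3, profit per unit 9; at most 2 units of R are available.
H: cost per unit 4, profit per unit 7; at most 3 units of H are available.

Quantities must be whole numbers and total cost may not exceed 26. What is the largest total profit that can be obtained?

This is a bounded integer knapsack.
1×U, 2×R, and 2×H: cost 23 ≤ 26, profit 1·4 + 2·9 + 2·7 = 36.
2×R and 3×H: cost 18 ≤ 26, profit 2·9 + 3·7 = 39.
Best is 39.

39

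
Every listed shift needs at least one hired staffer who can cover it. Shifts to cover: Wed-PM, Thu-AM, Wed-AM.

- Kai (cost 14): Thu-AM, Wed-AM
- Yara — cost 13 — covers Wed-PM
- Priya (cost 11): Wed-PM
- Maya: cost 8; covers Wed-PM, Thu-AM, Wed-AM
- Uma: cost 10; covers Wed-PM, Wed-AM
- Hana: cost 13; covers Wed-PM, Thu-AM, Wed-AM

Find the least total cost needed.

This is an integer covering problem.
Maya alone covers Wed-PM, Thu-AM, Wed-AM — every shift.
Total cost: 8.
No cover costs less than 8.

8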